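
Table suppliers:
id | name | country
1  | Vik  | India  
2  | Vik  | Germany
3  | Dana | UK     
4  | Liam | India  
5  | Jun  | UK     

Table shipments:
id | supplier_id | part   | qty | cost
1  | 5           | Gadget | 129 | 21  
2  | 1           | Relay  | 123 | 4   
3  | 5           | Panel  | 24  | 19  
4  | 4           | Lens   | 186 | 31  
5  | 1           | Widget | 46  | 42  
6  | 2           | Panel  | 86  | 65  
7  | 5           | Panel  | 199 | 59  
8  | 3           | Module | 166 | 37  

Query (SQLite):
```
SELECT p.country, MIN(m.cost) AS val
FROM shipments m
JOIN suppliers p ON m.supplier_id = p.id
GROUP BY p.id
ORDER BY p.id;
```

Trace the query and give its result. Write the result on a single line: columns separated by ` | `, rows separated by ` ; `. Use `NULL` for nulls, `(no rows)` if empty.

Join each shipments row to its suppliers via supplier_id.
Group joined rows by suppliers.id; compute MIN(m.cost) per group.
  1: ids {2, 5} → MIN(m.cost)=4
  2: ids {6} → MIN(m.cost)=65
  3: ids {8} → MIN(m.cost)=37
  4: ids {4} → MIN(m.cost)=31
  5: ids {1, 3, 7} → MIN(m.cost)=19

India | 4 ; Germany | 65 ; UK | 37 ; India | 31 ; UK | 19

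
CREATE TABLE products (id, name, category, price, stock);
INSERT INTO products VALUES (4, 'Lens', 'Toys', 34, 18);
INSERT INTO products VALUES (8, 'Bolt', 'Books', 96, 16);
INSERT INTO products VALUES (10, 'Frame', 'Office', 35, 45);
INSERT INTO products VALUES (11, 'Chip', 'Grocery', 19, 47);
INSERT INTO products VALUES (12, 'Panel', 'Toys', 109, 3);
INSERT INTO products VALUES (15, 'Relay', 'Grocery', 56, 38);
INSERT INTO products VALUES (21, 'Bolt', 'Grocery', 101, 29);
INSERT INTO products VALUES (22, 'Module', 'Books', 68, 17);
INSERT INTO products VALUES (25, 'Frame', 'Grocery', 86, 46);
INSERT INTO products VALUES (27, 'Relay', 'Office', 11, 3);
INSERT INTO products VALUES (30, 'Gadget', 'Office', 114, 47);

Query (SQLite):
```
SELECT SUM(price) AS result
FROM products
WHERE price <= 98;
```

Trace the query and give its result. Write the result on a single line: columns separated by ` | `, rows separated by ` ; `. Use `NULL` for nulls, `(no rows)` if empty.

405

Rows where price <= 98 → price values: [34, 96, 35, 19, 56, 68, 86, 11].
SUM of non-NULL values = 405.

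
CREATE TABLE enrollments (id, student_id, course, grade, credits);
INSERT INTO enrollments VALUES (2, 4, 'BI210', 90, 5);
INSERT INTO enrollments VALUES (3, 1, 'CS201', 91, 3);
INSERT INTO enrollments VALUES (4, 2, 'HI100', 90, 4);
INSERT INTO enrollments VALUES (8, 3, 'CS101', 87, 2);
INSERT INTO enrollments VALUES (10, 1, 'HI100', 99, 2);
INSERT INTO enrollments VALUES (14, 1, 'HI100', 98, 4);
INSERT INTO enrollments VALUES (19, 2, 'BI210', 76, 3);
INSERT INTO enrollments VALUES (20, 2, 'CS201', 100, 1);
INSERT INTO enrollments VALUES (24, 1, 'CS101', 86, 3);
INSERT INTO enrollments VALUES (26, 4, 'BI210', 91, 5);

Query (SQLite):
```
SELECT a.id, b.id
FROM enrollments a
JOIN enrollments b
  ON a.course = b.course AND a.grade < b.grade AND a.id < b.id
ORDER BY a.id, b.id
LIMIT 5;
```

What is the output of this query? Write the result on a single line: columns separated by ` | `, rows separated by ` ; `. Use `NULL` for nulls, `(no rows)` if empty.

2 | 26 ; 3 | 20 ; 4 | 10 ; 4 | 14 ; 19 | 26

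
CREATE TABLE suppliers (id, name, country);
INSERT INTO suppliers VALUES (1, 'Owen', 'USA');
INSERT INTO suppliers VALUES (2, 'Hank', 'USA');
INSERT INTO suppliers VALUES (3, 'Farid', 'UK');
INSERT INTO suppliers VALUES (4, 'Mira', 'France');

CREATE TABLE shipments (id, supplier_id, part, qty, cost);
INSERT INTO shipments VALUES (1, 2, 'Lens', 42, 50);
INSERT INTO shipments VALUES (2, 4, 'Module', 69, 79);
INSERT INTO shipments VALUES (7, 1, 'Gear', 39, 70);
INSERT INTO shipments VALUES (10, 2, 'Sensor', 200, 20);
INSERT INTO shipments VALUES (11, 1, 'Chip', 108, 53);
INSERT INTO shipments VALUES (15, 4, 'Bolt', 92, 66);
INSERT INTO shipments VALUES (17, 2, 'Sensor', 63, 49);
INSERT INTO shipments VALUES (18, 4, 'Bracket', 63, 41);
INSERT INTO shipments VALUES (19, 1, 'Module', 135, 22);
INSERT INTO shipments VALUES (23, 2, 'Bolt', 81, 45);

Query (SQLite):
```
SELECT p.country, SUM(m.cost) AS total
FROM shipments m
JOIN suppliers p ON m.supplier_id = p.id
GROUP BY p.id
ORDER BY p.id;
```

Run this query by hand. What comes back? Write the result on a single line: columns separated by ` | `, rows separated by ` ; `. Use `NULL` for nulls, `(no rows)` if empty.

Join each shipments row to its suppliers via supplier_id.
Group joined rows by suppliers.id; compute SUM(m.cost) per group.
  1: ids {7, 11, 19} → SUM(m.cost)=145
  2: ids {1, 10, 17, 23} → SUM(m.cost)=164
  4: ids {2, 15, 18} → SUM(m.cost)=186

USA | 145 ; USA | 164 ; France | 186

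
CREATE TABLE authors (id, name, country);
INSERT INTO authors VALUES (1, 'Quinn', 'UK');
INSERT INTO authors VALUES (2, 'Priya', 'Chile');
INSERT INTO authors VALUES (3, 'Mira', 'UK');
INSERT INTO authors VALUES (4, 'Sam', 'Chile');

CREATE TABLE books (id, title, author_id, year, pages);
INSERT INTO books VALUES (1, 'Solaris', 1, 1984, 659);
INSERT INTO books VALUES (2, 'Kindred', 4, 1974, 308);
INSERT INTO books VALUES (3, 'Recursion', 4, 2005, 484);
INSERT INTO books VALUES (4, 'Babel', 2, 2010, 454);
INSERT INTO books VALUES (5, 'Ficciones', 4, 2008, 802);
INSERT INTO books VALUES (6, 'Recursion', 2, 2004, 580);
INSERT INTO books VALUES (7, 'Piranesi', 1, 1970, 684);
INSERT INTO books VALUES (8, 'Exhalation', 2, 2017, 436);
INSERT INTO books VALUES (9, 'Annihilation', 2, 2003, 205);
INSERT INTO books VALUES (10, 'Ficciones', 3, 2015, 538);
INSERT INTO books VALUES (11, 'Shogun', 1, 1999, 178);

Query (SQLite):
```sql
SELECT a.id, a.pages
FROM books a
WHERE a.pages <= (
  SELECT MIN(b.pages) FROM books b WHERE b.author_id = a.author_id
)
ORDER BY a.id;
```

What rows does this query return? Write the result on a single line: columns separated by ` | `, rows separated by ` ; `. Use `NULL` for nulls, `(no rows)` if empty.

2 | 308 ; 9 | 205 ; 10 | 538 ; 11 | 178

For each books row a, compute MIN(pages) over rows sharing a.author_id.
Keep row a if a.pages <= that per-group MIN.
  author_id=1: MIN(pages) = 178
  author_id=2: MIN(pages) = 205
  author_id=3: MIN(pages) = 538
  author_id=4: MIN(pages) = 308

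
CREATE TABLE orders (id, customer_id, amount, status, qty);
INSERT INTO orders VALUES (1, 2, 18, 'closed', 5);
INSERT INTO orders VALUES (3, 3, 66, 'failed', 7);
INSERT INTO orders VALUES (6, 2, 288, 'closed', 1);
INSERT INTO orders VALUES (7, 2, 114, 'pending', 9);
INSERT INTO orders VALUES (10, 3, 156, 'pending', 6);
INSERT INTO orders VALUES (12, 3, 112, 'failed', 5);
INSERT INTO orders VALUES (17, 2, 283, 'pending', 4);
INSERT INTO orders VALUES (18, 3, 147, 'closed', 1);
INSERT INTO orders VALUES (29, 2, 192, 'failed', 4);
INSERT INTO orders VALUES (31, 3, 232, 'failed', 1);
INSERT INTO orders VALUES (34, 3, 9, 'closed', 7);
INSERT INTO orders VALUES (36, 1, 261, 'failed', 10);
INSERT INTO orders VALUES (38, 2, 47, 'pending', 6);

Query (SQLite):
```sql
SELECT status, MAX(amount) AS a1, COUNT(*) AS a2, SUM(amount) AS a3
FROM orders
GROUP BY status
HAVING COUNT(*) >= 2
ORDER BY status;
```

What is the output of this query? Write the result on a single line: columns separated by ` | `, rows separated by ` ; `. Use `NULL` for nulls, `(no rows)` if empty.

Group orders by status.
Per group compute: MAX(amount), COUNT(*), SUM(amount).
HAVING: drop groups with fewer than 2 rows.
  closed: ids {1, 6, 18, 34} → MAX(amount)=288, COUNT(*)=4, SUM(amount)=462
  failed: ids {3, 12, 29, 31, 36} → MAX(amount)=261, COUNT(*)=5, SUM(amount)=863
  pending: ids {7, 10, 17, 38} → MAX(amount)=283, COUNT(*)=4, SUM(amount)=600

closed | 288 | 4 | 462 ; failed | 261 | 5 | 863 ; pending | 283 | 4 | 600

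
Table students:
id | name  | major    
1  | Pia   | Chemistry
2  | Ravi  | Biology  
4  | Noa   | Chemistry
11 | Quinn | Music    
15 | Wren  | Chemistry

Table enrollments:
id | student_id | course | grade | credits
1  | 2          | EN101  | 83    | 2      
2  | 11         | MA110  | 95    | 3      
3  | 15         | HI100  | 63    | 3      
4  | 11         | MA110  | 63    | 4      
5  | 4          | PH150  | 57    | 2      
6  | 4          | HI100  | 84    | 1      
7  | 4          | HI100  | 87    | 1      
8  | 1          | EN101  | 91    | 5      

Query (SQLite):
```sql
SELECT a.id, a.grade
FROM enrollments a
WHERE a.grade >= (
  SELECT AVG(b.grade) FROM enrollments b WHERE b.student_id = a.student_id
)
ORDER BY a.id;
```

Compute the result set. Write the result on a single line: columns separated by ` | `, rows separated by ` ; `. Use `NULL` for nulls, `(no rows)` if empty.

1 | 83 ; 2 | 95 ; 3 | 63 ; 6 | 84 ; 7 | 87 ; 8 | 91

For each enrollments row a, compute AVG(grade) over rows sharing a.student_id.
Keep row a if a.grade >= that per-group AVG.
  student_id=1: AVG(grade) = 91.0
  student_id=2: AVG(grade) = 83.0
  student_id=4: AVG(grade) = 76.0
  student_id=11: AVG(grade) = 79.0
  student_id=15: AVG(grade) = 63.0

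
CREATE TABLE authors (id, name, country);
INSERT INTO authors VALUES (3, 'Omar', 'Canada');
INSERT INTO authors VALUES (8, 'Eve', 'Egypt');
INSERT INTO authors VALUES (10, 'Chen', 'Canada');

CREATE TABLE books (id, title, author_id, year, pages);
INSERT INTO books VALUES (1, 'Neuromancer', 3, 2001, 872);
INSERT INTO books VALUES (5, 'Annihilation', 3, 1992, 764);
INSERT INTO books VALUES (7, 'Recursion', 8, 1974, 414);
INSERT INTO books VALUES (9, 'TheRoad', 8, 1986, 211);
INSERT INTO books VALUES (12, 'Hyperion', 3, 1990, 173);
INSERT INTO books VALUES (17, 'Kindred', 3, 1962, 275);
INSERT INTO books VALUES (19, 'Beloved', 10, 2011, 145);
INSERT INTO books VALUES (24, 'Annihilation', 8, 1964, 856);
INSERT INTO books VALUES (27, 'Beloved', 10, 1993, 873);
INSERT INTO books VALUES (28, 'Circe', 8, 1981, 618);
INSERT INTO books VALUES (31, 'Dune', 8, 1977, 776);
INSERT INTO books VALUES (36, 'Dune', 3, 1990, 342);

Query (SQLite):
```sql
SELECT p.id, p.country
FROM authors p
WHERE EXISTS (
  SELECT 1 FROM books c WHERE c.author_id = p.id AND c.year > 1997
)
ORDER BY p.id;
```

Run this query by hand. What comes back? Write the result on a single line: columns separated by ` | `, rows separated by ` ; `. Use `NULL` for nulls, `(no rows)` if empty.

For each authors row, check whether any books with matching author_id has year > 1997.
Keep rows where that is true.

3 | Canada ; 10 | Canada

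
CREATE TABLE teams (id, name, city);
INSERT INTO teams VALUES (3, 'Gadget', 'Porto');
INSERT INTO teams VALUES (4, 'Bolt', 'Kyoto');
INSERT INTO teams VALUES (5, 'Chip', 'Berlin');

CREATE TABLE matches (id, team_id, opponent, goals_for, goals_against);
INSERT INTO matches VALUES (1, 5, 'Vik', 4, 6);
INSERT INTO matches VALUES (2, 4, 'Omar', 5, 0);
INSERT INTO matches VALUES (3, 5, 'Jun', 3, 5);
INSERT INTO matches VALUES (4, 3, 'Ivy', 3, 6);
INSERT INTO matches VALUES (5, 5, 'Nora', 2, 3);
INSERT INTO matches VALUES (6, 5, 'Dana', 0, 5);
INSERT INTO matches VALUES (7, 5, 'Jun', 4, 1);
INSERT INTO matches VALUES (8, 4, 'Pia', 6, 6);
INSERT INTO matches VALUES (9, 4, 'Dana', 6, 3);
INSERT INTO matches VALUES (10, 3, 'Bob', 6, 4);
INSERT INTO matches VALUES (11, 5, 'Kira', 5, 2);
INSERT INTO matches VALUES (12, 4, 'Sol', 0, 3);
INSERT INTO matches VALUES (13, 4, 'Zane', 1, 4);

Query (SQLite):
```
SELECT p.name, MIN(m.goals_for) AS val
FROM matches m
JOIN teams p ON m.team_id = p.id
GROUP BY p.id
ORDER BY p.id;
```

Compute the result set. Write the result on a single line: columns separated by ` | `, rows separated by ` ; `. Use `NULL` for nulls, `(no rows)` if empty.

Gadget | 3 ; Bolt | 0 ; Chip | 0

Join each matches row to its teams via team_id.
Group joined rows by teams.id; compute MIN(m.goals_for) per group.
  3: ids {4, 10} → MIN(m.goals_for)=3
  4: ids {2, 8, 9, 12, 13} → MIN(m.goals_for)=0
  5: ids {1, 3, 5, 6, 7, 11} → MIN(m.goals_for)=0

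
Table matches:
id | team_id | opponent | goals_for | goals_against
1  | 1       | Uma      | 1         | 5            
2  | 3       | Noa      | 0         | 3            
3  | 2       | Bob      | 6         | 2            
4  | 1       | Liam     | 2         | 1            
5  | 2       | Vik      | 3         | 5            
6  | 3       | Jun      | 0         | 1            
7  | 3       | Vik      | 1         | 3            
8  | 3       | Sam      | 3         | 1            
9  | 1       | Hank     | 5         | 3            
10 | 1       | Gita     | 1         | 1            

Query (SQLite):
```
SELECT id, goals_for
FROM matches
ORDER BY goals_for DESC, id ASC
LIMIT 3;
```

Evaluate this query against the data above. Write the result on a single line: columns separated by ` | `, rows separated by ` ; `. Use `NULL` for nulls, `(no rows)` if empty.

3 | 6 ; 9 | 5 ; 5 | 3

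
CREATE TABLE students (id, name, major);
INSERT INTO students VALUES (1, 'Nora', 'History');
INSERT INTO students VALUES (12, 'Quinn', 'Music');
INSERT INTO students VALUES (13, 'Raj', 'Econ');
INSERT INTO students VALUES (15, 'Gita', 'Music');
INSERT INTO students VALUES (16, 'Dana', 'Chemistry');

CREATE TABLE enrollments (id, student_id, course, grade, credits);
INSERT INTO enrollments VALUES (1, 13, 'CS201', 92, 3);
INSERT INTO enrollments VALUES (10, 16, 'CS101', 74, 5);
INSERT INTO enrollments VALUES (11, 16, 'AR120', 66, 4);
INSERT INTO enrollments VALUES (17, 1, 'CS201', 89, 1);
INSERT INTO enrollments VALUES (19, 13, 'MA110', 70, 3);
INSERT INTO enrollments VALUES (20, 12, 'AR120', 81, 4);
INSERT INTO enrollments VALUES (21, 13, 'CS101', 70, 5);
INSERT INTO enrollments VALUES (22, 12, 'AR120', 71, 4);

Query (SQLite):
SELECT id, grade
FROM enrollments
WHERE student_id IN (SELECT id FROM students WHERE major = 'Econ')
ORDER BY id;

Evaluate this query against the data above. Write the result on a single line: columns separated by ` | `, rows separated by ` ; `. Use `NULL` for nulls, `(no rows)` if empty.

1 | 92 ; 19 | 70 ; 21 | 70

Inner query: students.id where major = 'Econ'.
Outer: keep enrollments rows whose student_id is in that set.
Inner query → {13}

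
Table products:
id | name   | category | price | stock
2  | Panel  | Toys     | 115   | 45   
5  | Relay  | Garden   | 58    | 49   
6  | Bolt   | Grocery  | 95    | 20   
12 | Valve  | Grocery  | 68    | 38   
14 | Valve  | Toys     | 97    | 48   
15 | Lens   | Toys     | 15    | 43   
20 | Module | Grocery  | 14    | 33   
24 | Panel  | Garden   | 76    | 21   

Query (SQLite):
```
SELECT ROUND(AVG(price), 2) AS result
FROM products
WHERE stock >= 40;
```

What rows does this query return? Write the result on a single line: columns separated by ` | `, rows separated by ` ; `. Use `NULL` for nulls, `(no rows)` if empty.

Rows where stock >= 40 → price values: [115, 58, 97, 15].
AVG = 285 / 4 (rounded to 2 dp).

71.25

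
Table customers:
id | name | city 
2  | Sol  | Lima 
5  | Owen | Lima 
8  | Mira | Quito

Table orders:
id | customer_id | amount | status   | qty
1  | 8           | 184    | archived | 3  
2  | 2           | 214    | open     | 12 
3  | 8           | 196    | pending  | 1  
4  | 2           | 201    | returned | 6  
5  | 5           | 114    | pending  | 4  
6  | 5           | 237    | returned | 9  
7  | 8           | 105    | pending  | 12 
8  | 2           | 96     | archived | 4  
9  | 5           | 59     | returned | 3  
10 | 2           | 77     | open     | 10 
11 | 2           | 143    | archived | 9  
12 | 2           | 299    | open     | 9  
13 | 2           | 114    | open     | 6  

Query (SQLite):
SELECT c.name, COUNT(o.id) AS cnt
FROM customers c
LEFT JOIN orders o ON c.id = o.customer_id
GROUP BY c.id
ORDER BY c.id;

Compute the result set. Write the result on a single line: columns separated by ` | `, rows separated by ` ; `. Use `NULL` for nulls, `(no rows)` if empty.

Sol | 7 ; Owen | 3 ; Mira | 3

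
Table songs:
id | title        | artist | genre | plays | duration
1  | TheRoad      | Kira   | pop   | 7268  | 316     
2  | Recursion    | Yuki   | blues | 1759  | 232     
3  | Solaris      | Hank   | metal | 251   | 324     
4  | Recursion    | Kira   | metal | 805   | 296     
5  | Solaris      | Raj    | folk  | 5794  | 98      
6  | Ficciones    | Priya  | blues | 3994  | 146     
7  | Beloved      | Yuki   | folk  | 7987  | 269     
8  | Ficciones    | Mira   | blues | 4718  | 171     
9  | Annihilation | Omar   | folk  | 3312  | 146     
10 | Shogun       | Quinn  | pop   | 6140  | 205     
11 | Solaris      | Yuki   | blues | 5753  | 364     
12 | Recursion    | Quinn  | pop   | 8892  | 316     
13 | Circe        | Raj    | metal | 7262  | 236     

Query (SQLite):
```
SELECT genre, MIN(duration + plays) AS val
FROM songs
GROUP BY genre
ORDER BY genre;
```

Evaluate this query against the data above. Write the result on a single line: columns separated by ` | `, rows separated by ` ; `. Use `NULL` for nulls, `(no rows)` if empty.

blues | 1991 ; folk | 3458 ; metal | 575 ; pop | 6345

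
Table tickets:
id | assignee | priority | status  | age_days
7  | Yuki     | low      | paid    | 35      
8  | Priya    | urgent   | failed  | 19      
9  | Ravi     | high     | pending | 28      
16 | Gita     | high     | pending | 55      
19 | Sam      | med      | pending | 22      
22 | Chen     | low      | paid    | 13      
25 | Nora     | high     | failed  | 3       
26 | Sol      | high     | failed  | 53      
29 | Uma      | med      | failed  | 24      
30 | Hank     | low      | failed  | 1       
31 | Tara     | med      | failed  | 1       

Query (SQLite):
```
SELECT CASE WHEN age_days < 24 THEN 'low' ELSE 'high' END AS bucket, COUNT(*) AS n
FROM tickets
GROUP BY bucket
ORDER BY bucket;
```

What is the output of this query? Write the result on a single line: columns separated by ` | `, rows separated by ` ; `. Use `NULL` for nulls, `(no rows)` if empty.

high | 5 ; low | 6

Bucket rows by age_days < 24 → 'low' else 'high'; count each bucket.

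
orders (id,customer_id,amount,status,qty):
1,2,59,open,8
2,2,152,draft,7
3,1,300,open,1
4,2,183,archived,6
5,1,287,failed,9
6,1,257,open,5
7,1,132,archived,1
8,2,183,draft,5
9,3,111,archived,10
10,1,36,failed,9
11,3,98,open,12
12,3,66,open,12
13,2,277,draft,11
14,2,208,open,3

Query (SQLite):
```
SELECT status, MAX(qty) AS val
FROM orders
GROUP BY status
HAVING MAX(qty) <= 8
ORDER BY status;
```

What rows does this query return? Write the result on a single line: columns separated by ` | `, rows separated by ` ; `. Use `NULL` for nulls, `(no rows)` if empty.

Partition orders by status; compute MAX(qty) within each group.
HAVING: keep groups where MAX(qty) <= 8.
  archived: ids {4, 7, 9} → MAX(qty)=10
  draft: ids {2, 8, 13} → MAX(qty)=11
  failed: ids {5, 10} → MAX(qty)=9
  open: ids {1, 3, 6, 11, 12, 14} → MAX(qty)=12

(no rows)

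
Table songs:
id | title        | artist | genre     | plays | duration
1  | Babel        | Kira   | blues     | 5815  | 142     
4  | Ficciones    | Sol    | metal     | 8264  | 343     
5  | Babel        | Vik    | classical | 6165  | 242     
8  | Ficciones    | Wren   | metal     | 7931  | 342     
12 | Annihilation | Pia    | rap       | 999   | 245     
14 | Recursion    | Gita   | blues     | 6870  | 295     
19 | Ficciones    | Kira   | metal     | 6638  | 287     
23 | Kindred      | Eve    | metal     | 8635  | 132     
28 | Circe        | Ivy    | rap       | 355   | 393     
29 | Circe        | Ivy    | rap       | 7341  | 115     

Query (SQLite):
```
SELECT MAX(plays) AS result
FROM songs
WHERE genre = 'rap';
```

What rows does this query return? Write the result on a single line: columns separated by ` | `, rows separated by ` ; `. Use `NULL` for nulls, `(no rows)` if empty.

Rows where genre='rap' → plays values: [999, 355, 7341].
MAX of non-NULL values = 7341.

7341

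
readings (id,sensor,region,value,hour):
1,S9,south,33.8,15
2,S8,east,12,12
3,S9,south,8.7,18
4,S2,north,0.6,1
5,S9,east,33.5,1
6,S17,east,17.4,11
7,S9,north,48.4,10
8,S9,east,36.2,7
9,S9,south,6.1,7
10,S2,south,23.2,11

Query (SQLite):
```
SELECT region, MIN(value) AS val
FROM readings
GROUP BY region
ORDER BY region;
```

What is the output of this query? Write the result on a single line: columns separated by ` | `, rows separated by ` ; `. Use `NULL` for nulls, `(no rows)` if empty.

Partition readings by region; compute MIN(value) within each group.
  east: ids {2, 5, 6, 8} → MIN(value)=12
  north: ids {4, 7} → MIN(value)=0.6
  south: ids {1, 3, 9, 10} → MIN(value)=6.1

east | 12 ; north | 0.6 ; south | 6.1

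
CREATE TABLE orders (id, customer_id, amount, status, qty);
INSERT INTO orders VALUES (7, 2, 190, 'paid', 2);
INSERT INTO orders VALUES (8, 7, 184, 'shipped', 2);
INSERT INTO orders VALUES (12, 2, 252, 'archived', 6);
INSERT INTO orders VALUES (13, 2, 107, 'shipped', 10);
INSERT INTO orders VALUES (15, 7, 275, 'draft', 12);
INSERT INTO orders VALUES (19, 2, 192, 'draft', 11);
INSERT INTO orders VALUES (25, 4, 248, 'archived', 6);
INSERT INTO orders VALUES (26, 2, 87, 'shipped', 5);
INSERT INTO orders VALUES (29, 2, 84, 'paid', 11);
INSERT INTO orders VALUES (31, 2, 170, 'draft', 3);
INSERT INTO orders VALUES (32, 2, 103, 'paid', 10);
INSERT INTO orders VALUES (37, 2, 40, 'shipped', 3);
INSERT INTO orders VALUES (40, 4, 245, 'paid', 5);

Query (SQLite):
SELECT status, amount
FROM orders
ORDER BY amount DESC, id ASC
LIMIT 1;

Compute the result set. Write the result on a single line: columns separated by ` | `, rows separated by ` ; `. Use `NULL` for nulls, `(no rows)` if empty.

Sort by amount desc, tiebreak id asc: (275, id=15), (252, id=12), (248, id=25), (245, id=40) …. Take first 1.

draft | 275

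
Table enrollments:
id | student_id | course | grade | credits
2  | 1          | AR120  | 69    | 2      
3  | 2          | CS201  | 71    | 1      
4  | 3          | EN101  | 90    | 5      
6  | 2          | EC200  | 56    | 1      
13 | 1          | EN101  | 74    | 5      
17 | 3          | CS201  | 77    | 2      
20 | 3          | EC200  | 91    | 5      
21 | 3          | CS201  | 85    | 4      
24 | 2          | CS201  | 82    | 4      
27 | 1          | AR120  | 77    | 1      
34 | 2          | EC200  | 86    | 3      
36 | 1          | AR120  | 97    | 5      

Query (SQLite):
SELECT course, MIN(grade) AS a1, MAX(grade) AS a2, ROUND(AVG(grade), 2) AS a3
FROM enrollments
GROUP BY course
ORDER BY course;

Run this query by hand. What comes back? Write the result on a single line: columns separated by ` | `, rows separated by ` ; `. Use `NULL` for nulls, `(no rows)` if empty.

Group enrollments by course.
Per group compute: MIN(grade), MAX(grade), ROUND(AVG(grade), 2).
  AR120: ids {2, 27, 36} → MIN(grade)=69, MAX(grade)=97, ROUND(AVG(grade), 2)=81
  CS201: ids {3, 17, 21, 24} → MIN(grade)=71, MAX(grade)=85, ROUND(AVG(grade), 2)=78.75
  EC200: ids {6, 20, 34} → MIN(grade)=56, MAX(grade)=91, ROUND(AVG(grade), 2)=77.67
  EN101: ids {4, 13} → MIN(grade)=74, MAX(grade)=90, ROUND(AVG(grade), 2)=82

AR120 | 69 | 97 | 81 ; CS201 | 71 | 85 | 78.75 ; EC200 | 56 | 91 | 77.67 ; EN101 | 74 | 90 | 82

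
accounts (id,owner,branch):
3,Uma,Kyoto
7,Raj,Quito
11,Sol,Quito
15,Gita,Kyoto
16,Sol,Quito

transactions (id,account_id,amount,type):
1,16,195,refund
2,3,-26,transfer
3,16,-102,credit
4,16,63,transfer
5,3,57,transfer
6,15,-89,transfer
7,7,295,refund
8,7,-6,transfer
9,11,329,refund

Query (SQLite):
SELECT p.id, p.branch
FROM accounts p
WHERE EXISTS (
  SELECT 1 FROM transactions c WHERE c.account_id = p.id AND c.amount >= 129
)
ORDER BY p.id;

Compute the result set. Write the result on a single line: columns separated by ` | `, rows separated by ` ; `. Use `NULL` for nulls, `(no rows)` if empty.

For each accounts row, check whether any transactions with matching account_id has amount >= 129.
Keep rows where that is true.

7 | Quito ; 11 | Quito ; 16 | Quito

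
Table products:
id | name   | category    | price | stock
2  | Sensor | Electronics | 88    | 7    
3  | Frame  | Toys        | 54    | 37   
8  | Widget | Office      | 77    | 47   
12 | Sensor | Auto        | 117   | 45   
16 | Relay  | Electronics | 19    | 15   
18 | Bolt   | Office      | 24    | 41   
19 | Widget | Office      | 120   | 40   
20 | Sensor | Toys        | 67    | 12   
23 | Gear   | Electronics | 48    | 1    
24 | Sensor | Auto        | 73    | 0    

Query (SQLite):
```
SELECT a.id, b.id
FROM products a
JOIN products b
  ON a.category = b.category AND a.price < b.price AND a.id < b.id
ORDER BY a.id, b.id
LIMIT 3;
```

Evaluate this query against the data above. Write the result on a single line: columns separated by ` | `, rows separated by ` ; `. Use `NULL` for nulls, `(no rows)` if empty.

Pairs (a,b) with same category, a.price < b.price, a.id < b.id.
category groups: Auto:{12,24} Electronics:{2,16,23} Office:{8,18,19} Toys:{3,20}
Ordered by (a.id, b.id); first 3.

3 | 20 ; 8 | 19 ; 16 | 23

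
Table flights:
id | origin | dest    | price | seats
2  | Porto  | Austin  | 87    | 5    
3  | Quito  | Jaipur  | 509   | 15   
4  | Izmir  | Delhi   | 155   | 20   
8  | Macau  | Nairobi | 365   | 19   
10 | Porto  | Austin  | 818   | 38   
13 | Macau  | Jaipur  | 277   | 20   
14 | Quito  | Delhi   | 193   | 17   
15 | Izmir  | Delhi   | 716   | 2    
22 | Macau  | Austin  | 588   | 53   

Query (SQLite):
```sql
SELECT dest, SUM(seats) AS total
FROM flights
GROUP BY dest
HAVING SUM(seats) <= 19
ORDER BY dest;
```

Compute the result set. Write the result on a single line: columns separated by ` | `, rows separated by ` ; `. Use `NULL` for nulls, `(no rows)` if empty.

Partition flights by dest; compute SUM(seats) within each group.
HAVING: keep groups where SUM(seats) <= 19.
  Austin: ids {2, 10, 22} → SUM(seats)=96
  Delhi: ids {4, 14, 15} → SUM(seats)=39
  Jaipur: ids {3, 13} → SUM(seats)=35
  Nairobi: ids {8} → SUM(seats)=19

Nairobi | 19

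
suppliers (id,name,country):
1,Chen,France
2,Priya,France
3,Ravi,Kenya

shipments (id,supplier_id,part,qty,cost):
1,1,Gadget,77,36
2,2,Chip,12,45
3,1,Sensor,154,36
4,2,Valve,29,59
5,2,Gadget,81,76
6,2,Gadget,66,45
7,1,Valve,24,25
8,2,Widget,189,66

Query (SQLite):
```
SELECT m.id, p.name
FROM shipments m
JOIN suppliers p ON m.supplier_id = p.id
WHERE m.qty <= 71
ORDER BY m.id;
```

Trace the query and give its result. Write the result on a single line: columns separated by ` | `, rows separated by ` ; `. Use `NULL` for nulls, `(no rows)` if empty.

Each shipments row matches the suppliers row where supplier_id = suppliers.id.
Then keep rows with m.qty <= 71.

2 | Priya ; 4 | Priya ; 6 | Priya ; 7 | Chen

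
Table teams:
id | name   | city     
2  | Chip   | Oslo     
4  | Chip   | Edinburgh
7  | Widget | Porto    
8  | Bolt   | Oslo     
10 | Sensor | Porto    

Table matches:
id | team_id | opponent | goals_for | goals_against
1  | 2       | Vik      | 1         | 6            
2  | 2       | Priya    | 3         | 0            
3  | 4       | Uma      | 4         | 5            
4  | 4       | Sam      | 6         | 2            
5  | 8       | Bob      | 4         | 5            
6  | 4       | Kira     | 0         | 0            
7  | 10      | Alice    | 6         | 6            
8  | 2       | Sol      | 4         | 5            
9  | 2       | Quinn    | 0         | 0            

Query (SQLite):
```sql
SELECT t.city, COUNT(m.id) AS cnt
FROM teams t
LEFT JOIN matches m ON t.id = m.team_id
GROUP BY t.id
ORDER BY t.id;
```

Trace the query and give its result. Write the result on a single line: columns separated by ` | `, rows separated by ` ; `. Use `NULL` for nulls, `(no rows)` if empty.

Oslo | 4 ; Edinburgh | 3 ; Porto | 0 ; Oslo | 1 ; Porto | 1

LEFT JOIN keeps every teams row; unmatched ones get NULL for matches columns.
Group by teams.id and compute COUNT(m.id). COUNT(col) of an all-NULL group is 0.
  2: ids {1, 2, 8, 9} → COUNT(m.id)=4
  4: ids {3, 4, 6} → COUNT(m.id)=3
  7: ids {—} → COUNT(m.id)=0
  8: ids {5} → COUNT(m.id)=1
  10: ids {7} → COUNT(m.id)=1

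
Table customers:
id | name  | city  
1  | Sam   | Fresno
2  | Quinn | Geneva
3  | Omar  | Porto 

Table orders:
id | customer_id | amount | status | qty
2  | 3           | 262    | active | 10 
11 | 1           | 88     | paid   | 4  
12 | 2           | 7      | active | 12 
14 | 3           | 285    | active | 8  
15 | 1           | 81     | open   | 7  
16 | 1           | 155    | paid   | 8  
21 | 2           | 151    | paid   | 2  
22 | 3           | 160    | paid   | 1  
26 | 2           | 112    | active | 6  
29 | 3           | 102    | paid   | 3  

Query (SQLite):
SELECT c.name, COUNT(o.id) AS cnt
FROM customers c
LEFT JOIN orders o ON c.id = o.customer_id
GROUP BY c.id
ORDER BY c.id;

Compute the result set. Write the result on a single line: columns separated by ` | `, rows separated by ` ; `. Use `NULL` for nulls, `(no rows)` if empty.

Sam | 3 ; Quinn | 3 ; Omar | 4

LEFT JOIN keeps every customers row; unmatched ones get NULL for orders columns.
Group by customers.id and compute COUNT(o.id). COUNT(col) of an all-NULL group is 0.
  1: ids {11, 15, 16} → COUNT(o.id)=3
  2: ids {12, 21, 26} → COUNT(o.id)=3
  3: ids {2, 14, 22, 29} → COUNT(o.id)=4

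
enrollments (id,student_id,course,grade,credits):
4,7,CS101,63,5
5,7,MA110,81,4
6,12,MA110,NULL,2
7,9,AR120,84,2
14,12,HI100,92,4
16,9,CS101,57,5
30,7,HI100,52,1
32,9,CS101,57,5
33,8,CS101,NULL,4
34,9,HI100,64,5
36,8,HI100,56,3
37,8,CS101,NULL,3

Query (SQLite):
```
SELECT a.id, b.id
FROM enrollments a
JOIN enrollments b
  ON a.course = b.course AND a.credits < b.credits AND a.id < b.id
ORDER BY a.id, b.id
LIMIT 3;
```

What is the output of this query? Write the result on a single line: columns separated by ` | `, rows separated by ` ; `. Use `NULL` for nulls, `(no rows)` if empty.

Pairs (a,b) with same course, a.credits < b.credits, a.id < b.id.
course groups: AR120:{7} CS101:{4,16,32,33,37} HI100:{14,30,34,36} MA110:{5,6}
Ordered by (a.id, b.id); first 3.

14 | 34 ; 30 | 34 ; 30 | 36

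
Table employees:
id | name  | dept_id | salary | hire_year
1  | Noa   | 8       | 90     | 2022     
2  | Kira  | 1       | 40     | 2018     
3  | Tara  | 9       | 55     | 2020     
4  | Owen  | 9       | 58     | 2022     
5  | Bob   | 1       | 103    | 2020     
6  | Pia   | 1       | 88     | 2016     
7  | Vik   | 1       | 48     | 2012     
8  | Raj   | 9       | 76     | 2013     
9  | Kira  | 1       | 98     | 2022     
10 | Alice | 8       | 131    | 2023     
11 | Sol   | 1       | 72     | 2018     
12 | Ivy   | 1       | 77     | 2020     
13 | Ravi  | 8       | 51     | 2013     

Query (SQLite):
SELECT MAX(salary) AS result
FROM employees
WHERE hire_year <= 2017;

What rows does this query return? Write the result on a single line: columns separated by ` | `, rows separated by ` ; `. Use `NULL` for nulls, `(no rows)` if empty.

Rows where hire_year <= 2017 → salary values: [88, 48, 76, 51].
MAX of non-NULL values = 88.

88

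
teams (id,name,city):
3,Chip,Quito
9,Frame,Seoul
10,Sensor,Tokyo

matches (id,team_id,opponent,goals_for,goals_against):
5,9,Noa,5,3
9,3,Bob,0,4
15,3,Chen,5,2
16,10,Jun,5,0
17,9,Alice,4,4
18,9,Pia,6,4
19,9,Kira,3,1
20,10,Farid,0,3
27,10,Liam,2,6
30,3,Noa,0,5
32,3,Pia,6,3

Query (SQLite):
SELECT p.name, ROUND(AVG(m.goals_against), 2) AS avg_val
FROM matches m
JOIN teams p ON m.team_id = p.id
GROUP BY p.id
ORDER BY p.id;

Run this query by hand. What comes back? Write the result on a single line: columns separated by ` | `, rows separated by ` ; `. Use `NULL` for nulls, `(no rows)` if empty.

Join each matches row to its teams via team_id.
Group joined rows by teams.id; compute ROUND(AVG(m.goals_against), 2) per group.
  3: ids {9, 15, 30, 32} → ROUND(AVG(m.goals_against), 2)=3.5
  9: ids {5, 17, 18, 19} → ROUND(AVG(m.goals_against), 2)=3
  10: ids {16, 20, 27} → ROUND(AVG(m.goals_against), 2)=3

Chip | 3.5 ; Frame | 3 ; Sensor | 3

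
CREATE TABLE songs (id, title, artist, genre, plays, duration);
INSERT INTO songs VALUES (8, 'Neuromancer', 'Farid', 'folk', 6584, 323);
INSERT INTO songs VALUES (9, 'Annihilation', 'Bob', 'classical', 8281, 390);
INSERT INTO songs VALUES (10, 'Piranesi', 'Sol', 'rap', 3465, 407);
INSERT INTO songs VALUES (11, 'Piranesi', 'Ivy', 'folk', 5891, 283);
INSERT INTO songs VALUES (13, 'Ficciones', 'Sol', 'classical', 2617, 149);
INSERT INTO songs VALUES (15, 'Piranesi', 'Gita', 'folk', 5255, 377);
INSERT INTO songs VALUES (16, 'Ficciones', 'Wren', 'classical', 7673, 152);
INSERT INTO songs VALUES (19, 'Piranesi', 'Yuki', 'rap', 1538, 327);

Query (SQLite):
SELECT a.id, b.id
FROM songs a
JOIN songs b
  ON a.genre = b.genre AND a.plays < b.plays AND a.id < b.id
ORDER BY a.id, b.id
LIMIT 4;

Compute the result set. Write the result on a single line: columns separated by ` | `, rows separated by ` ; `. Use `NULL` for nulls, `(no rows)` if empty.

13 | 16

Pairs (a,b) with same genre, a.plays < b.plays, a.id < b.id.
genre groups: classical:{9,13,16} folk:{8,11,15} rap:{10,19}
Ordered by (a.id, b.id); first 4.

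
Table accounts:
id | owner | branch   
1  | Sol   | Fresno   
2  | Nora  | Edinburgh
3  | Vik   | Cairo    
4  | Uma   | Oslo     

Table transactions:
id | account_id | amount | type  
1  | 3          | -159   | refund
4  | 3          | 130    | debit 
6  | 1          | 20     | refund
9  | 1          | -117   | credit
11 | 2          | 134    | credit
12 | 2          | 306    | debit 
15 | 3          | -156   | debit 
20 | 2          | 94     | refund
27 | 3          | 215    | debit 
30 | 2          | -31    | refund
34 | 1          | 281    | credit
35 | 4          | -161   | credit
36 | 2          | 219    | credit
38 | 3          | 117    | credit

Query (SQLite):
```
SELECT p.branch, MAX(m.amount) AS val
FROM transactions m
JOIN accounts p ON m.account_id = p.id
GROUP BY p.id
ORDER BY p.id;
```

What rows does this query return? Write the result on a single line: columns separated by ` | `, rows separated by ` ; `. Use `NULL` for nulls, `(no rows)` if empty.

Fresno | 281 ; Edinburgh | 306 ; Cairo | 215 ; Oslo | -161

Join each transactions row to its accounts via account_id.
Group joined rows by accounts.id; compute MAX(m.amount) per group.
  1: ids {6, 9, 34} → MAX(m.amount)=281
  2: ids {11, 12, 20, 30, 36} → MAX(m.amount)=306
  3: ids {1, 4, 15, 27, 38} → MAX(m.amount)=215
  4: ids {35} → MAX(m.amount)=-161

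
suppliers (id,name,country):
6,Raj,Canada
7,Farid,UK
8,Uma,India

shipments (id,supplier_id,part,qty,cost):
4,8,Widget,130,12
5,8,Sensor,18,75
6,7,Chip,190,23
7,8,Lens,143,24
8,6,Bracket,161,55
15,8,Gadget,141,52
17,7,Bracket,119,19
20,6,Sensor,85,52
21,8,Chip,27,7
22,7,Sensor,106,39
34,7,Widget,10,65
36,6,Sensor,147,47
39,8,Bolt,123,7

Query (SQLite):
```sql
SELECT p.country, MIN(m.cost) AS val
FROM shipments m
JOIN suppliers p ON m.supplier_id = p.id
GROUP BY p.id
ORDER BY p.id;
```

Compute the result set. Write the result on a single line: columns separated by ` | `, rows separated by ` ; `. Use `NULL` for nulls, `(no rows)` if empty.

Canada | 47 ; UK | 19 ; India | 7

Join each shipments row to its suppliers via supplier_id.
Group joined rows by suppliers.id; compute MIN(m.cost) per group.
  6: ids {8, 20, 36} → MIN(m.cost)=47
  7: ids {6, 17, 22, 34} → MIN(m.cost)=19
  8: ids {4, 5, 7, 15, 21, 39} → MIN(m.cost)=7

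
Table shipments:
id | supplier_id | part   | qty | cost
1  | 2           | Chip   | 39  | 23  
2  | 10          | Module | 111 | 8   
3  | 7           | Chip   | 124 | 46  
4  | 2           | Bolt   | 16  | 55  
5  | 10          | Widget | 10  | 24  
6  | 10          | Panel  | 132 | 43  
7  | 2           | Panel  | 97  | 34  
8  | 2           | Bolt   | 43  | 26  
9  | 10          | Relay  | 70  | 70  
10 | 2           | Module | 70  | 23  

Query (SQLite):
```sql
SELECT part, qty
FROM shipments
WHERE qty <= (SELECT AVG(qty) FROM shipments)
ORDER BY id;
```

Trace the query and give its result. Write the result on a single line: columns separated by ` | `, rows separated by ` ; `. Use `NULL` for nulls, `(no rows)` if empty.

Scalar subquery: AVG(qty) over all shipments rows = 71.2.
Keep rows where qty <= that value.

Chip | 39 ; Bolt | 16 ; Widget | 10 ; Bolt | 43 ; Relay | 70 ; Module | 70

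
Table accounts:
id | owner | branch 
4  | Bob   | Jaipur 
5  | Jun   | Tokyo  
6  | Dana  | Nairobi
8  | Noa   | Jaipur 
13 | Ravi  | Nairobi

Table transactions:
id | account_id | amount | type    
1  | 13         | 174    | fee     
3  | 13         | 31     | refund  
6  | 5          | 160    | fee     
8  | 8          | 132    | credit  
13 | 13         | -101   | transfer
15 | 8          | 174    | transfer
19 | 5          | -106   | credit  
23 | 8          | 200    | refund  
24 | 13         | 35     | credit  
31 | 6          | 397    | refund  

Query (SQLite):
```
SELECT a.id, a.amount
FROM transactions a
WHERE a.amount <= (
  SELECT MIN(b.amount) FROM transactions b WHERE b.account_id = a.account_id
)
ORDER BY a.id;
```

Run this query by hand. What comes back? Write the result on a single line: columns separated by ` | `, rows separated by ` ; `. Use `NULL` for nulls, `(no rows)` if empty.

8 | 132 ; 13 | -101 ; 19 | -106 ; 31 | 397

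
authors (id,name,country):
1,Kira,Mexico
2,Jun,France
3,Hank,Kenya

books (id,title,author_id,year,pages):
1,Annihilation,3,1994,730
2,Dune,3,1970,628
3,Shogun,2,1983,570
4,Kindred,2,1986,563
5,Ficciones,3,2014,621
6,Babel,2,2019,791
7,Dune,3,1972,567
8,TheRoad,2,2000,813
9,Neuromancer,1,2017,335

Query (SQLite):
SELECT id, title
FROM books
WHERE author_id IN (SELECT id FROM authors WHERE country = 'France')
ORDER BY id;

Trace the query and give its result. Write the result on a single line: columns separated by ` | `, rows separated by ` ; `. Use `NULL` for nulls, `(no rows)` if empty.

3 | Shogun ; 4 | Kindred ; 6 | Babel ; 8 | TheRoad

Inner query: authors.id where country = 'France'.
Outer: keep books rows whose author_id is in that set.
Inner query → {2}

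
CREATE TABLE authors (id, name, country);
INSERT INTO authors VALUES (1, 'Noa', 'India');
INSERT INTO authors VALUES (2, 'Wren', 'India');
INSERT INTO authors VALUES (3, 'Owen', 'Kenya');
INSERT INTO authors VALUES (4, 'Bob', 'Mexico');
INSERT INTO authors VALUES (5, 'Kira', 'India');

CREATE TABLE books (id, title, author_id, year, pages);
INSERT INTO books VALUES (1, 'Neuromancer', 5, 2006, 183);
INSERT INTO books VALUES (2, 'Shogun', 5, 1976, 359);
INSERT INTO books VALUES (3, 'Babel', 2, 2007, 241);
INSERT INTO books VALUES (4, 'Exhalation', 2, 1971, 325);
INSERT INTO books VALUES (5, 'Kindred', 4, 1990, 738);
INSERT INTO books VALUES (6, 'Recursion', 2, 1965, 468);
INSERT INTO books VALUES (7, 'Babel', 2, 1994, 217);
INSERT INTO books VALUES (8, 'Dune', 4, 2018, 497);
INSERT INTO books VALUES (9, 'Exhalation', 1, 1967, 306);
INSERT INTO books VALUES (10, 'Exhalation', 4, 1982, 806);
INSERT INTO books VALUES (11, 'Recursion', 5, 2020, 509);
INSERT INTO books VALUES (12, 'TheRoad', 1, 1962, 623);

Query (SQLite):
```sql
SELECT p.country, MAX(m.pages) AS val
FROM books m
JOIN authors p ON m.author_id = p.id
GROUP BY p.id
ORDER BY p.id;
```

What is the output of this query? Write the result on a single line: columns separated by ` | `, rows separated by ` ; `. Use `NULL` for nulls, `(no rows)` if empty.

India | 623 ; India | 468 ; Mexico | 806 ; India | 509

Join each books row to its authors via author_id.
Group joined rows by authors.id; compute MAX(m.pages) per group.
  1: ids {9, 12} → MAX(m.pages)=623
  2: ids {3, 4, 6, 7} → MAX(m.pages)=468
  4: ids {5, 8, 10} → MAX(m.pages)=806
  5: ids {1, 2, 11} → MAX(m.pages)=509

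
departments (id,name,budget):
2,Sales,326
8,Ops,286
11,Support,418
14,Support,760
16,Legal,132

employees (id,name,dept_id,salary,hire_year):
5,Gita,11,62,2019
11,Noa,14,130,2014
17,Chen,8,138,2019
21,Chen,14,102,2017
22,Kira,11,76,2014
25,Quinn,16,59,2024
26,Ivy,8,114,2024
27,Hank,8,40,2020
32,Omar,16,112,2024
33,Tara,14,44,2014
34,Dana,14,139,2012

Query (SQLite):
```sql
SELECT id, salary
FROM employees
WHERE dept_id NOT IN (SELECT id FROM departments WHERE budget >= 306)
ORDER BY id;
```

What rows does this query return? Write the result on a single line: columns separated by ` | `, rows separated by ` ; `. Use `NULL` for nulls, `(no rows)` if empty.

17 | 138 ; 25 | 59 ; 26 | 114 ; 27 | 40 ; 32 | 112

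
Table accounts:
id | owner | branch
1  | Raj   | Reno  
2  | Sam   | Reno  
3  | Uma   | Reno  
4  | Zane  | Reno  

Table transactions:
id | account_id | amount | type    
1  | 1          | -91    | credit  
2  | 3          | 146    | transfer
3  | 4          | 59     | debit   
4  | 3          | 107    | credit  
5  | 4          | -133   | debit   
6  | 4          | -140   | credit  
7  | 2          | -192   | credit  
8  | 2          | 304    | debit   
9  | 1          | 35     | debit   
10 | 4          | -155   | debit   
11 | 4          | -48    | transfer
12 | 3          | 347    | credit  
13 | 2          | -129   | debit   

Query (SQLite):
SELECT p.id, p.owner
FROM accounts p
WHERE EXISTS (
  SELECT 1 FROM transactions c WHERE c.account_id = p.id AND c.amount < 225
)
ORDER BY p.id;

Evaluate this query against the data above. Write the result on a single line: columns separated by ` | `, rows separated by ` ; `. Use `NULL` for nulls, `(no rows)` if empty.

For each accounts row, check whether any transactions with matching account_id has amount < 225.
Keep rows where that is true.

1 | Raj ; 2 | Sam ; 3 | Uma ; 4 | Zane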